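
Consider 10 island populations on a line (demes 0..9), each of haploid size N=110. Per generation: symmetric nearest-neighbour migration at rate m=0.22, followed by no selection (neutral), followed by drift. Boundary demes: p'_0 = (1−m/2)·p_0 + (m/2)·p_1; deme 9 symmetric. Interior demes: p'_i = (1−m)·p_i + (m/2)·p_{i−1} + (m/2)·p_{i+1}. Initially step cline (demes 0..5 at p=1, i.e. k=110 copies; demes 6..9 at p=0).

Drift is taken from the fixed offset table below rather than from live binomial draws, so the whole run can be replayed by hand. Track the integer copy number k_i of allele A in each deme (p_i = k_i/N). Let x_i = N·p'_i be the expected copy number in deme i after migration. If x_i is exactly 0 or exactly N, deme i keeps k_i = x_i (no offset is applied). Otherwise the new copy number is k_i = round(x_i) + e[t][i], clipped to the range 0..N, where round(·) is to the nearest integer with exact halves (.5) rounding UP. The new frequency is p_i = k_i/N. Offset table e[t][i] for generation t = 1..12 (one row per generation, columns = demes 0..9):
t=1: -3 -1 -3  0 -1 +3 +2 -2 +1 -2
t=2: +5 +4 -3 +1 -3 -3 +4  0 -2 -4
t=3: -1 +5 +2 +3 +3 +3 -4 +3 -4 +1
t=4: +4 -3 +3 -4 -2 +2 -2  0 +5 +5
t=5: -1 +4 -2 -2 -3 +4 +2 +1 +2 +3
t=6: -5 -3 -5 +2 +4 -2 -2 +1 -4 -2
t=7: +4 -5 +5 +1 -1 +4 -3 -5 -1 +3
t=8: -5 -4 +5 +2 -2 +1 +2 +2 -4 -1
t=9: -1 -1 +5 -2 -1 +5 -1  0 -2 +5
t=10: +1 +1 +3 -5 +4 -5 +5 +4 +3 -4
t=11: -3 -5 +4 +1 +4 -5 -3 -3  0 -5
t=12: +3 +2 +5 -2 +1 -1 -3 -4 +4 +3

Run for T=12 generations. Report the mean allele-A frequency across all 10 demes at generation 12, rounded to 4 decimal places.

0.5936

t=0: k=[110 110 110 110 110 110 0 0 0 0]
t=1: x=[110.0000 110.0000 110.0000 110.0000 110.0000 97.9000 12.1000 0.0000 0.0000 0.0000] k=[110 110 110 110 110 101 14 0 0 0]
t=2: x=[110.0000 110.0000 110.0000 110.0000 109.0100 92.4200 22.0300 1.5400 0.0000 0.0000] k=[110 110 110 110 106 89 26 2 0 0]
t=3: x=[110.0000 110.0000 110.0000 109.5600 104.5700 83.9400 30.2900 4.4200 0.2200 0.0000] k=[110 110 110 110 108 87 26 7 0 0]
t=4: x=[110.0000 110.0000 110.0000 109.7800 105.9100 82.6000 30.6200 8.3200 0.7700 0.0000] k=[110 110 110 106 104 85 29 8 6 0]
t=5: x=[110.0000 110.0000 109.5600 106.2200 102.1300 80.9300 32.8500 10.0900 5.5600 0.6600] k=[110 110 108 104 99 85 35 11 8 4]
t=6: x=[110.0000 109.7800 107.7800 103.8900 98.0100 81.0400 37.8600 13.3100 7.8900 4.4400] k=[110 107 103 106 102 79 36 14 4 2]
t=7: x=[109.6700 106.8900 103.7700 105.2300 99.9100 76.8000 38.3100 15.3200 4.8800 2.2200] k=[110 102 109 106 99 81 35 10 4 5]
t=8: x=[109.1200 103.6500 107.9000 105.5600 97.7900 77.9200 37.3100 12.0900 4.7700 4.8900] k=[104 100 110 108 96 79 39 14 1 4]
t=9: x=[103.5600 101.5400 108.6800 106.9000 95.4500 76.4700 40.6500 15.3200 2.7600 3.6700] k=[103 101 110 105 94 81 40 15 1 9]
t=10: x=[102.7800 102.2100 108.4600 104.3400 93.7800 77.9200 41.7600 16.2100 3.4200 8.1200] k=[104 103 110 99 98 73 47 20 6 4]
t=11: x=[103.8900 103.8800 108.0200 100.1000 95.3600 72.8900 46.8900 21.4300 7.3200 4.2200] k=[101 99 110 101 99 68 44 18 7 0]
t=12: x=[100.7800 100.4300 107.8000 101.7700 95.8100 68.7700 43.7800 19.6500 7.4400 0.7700] k=[104 102 110 100 97 68 41 16 11 4]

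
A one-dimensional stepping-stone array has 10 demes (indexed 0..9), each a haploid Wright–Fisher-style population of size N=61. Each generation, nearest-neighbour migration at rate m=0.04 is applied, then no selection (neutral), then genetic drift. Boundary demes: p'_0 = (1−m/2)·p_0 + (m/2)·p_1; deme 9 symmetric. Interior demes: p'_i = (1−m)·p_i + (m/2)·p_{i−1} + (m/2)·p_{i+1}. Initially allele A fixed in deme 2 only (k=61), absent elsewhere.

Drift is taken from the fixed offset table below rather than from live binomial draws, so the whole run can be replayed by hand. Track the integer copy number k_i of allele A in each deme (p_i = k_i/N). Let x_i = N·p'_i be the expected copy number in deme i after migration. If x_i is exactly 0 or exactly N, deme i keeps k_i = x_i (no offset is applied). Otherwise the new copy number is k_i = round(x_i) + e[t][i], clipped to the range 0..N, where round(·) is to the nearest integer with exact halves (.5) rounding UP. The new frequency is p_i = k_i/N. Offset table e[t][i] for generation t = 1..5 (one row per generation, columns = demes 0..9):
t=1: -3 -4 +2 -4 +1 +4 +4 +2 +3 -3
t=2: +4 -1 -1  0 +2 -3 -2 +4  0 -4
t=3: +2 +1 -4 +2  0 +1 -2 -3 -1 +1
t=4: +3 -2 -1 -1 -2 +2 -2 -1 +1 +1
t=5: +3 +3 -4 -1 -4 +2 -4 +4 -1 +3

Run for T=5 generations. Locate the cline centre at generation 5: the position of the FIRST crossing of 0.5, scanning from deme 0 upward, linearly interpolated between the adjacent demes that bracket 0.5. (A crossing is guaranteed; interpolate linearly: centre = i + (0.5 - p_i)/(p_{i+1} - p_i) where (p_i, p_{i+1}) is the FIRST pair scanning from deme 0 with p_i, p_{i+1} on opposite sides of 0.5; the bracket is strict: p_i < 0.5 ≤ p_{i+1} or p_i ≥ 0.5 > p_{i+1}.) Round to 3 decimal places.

t=0: k=[0 0 61 0 0 0 0 0 0 0]
t=1: x=[0.0000 1.2200 58.5600 1.2200 0.0000 0.0000 0.0000 0.0000 0.0000 0.0000] k=[0 0 61 0 0 0 0 0 0 0]
t=2: x=[0.0000 1.2200 58.5600 1.2200 0.0000 0.0000 0.0000 0.0000 0.0000 0.0000] k=[0 0 58 1 0 0 0 0 0 0]
t=3: x=[0.0000 1.1600 55.7000 2.1200 0.0200 0.0000 0.0000 0.0000 0.0000 0.0000] k=[0 2 52 4 0 0 0 0 0 0]
t=4: x=[0.0400 2.9600 50.0400 4.8800 0.0800 0.0000 0.0000 0.0000 0.0000 0.0000] k=[3 1 49 4 0 0 0 0 0 0]
t=5: x=[2.9600 2.0000 47.1400 4.8200 0.0800 0.0000 0.0000 0.0000 0.0000 0.0000] k=[6 5 43 4 0 0 0 0 0 0]

1.671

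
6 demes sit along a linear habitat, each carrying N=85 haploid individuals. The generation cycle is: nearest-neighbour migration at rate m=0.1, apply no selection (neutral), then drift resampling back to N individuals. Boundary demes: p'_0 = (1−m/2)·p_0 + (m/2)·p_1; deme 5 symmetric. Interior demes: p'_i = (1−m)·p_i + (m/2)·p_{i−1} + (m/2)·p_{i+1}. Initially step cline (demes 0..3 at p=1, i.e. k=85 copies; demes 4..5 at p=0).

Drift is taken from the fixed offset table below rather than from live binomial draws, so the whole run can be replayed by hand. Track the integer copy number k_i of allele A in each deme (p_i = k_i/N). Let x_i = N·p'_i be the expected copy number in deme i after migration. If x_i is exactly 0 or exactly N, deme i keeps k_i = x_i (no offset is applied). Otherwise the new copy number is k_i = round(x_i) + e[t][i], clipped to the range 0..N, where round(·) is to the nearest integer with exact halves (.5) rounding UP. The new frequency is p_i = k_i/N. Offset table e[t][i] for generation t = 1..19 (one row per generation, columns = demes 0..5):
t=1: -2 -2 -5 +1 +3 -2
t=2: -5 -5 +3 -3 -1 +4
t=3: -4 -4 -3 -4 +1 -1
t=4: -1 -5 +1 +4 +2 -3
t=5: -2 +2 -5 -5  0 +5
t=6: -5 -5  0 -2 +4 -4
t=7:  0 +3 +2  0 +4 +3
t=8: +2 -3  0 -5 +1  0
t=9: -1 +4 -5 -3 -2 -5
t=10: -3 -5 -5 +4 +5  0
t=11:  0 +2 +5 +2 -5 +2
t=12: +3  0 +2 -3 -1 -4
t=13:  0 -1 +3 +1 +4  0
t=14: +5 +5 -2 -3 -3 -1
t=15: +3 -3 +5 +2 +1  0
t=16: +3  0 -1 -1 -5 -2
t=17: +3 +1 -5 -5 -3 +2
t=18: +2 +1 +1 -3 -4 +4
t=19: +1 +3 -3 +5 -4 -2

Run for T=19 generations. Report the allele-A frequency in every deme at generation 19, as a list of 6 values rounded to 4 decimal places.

[1.0000, 0.9765, 0.7529, 0.5647, 0.1882, 0.1529]

t=0: k=[85 85 85 85 0 0]
t=1: x=[85.0000 85.0000 85.0000 80.7500 4.2500 0.0000] k=[85 85 85 82 7 0]
t=2: x=[85.0000 85.0000 84.8500 78.4000 10.4000 0.3500] k=[85 85 85 75 9 4]
t=3: x=[85.0000 85.0000 84.5000 72.2000 12.0500 4.2500] k=[85 85 82 68 13 3]
t=4: x=[85.0000 84.8500 81.4500 65.9500 15.2500 3.5000] k=[85 80 82 70 17 1]
t=5: x=[84.7500 80.3500 81.3000 67.9500 18.8500 1.8000] k=[83 82 76 63 19 7]
t=6: x=[82.9500 81.7500 75.6500 61.4500 20.6000 7.6000] k=[78 77 76 59 25 4]
t=7: x=[77.9500 77.0000 75.2000 58.1500 25.6500 5.0500] k=[78 80 77 58 30 8]
t=8: x=[78.1000 79.7500 76.2000 57.5500 30.3000 9.1000] k=[80 77 76 53 31 9]
t=9: x=[79.8500 77.1000 74.9000 53.0500 31.0000 10.1000] k=[79 81 70 50 29 5]
t=10: x=[79.1000 80.3500 69.5500 49.9500 28.8500 6.2000] k=[76 75 65 54 34 6]
t=11: x=[75.9500 74.5500 64.9500 53.5500 33.6000 7.4000] k=[76 77 70 56 29 9]
t=12: x=[76.0500 76.6000 69.6500 55.3500 29.3500 10.0000] k=[79 77 72 52 28 6]
t=13: x=[78.9000 76.8500 71.2500 51.8000 28.1000 7.1000] k=[79 76 74 53 32 7]
t=14: x=[78.8500 76.0500 73.0500 53.0000 31.8000 8.2500] k=[84 81 71 50 29 7]
t=15: x=[83.8500 80.6500 70.4500 50.0000 28.9500 8.1000] k=[85 78 75 52 30 8]
t=16: x=[84.6500 78.2000 74.0000 52.0500 30.0000 9.1000] k=[85 78 73 51 25 7]
t=17: x=[84.6500 78.1000 72.1500 50.8000 25.4000 7.9000] k=[85 79 67 46 22 10]
t=18: x=[84.7000 78.7000 66.5500 45.8500 22.6000 10.6000] k=[85 80 68 43 19 15]
t=19: x=[84.7500 79.6500 67.3500 43.0500 20.0000 15.2000] k=[85 83 64 48 16 13]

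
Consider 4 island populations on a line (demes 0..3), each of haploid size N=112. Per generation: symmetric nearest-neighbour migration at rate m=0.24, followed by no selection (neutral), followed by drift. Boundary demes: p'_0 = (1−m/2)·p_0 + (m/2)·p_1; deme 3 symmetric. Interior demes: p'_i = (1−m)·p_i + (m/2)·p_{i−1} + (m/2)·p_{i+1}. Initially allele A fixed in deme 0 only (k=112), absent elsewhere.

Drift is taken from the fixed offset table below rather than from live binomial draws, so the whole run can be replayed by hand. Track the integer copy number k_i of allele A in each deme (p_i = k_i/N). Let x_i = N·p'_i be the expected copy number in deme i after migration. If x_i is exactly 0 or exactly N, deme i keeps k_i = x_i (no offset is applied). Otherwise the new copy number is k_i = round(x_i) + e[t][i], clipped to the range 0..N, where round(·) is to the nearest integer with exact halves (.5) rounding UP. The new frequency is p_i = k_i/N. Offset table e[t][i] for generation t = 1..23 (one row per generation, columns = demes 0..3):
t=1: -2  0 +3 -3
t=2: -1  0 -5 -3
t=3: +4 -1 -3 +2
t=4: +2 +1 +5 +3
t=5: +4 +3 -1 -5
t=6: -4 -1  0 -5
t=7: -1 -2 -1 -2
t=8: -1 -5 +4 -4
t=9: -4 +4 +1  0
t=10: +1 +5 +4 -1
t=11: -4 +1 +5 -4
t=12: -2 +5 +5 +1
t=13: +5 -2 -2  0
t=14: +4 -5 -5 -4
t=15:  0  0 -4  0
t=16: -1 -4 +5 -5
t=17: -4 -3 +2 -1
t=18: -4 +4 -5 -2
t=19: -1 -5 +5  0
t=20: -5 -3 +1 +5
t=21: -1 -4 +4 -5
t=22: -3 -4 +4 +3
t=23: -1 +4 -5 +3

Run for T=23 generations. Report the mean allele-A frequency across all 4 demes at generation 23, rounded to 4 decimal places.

0.1786

t=0: k=[112 0 0 0]
t=1: x=[98.5600 13.4400 0.0000 0.0000] k=[97 13 0 0]
t=2: x=[86.9200 21.5200 1.5600 0.0000] k=[86 22 0 0]
t=3: x=[78.3200 27.0400 2.6400 0.0000] k=[82 26 0 0]
t=4: x=[75.2800 29.6000 3.1200 0.0000] k=[77 31 8 0]
t=5: x=[71.4800 33.7600 9.8000 0.9600] k=[75 37 9 0]
t=6: x=[70.4400 38.2000 11.2800 1.0800] k=[66 37 11 0]
t=7: x=[62.5200 37.3600 12.8000 1.3200] k=[62 35 12 0]
t=8: x=[58.7600 35.4800 13.3200 1.4400] k=[58 30 17 0]
t=9: x=[54.6400 31.8000 16.5200 2.0400] k=[51 36 18 2]
t=10: x=[49.2000 35.6400 18.2400 3.9200] k=[50 41 22 3]
t=11: x=[48.9200 39.8000 22.0000 5.2800] k=[45 41 27 1]
t=12: x=[44.5200 39.8000 25.5600 4.1200] k=[43 45 31 5]
t=13: x=[43.2400 43.0800 29.5600 8.1200] k=[48 41 28 8]
t=14: x=[47.1600 40.2800 27.1600 10.4000] k=[51 35 22 6]
t=15: x=[49.0800 35.3600 21.6400 7.9200] k=[49 35 18 8]
t=16: x=[47.3200 34.6400 18.8400 9.2000] k=[46 31 24 4]
t=17: x=[44.2000 31.9600 22.4400 6.4000] k=[40 29 24 5]
t=18: x=[38.6800 29.7200 22.3200 7.2800] k=[35 34 17 5]
t=19: x=[34.8800 32.0800 17.6000 6.4400] k=[34 27 23 6]
t=20: x=[33.1600 27.3600 21.4400 8.0400] k=[28 24 22 13]
t=21: x=[27.5200 24.2400 21.1600 14.0800] k=[27 20 25 9]
t=22: x=[26.1600 21.4400 22.4800 10.9200] k=[23 17 26 14]
t=23: x=[22.2800 18.8000 23.4800 15.4400] k=[21 23 18 18]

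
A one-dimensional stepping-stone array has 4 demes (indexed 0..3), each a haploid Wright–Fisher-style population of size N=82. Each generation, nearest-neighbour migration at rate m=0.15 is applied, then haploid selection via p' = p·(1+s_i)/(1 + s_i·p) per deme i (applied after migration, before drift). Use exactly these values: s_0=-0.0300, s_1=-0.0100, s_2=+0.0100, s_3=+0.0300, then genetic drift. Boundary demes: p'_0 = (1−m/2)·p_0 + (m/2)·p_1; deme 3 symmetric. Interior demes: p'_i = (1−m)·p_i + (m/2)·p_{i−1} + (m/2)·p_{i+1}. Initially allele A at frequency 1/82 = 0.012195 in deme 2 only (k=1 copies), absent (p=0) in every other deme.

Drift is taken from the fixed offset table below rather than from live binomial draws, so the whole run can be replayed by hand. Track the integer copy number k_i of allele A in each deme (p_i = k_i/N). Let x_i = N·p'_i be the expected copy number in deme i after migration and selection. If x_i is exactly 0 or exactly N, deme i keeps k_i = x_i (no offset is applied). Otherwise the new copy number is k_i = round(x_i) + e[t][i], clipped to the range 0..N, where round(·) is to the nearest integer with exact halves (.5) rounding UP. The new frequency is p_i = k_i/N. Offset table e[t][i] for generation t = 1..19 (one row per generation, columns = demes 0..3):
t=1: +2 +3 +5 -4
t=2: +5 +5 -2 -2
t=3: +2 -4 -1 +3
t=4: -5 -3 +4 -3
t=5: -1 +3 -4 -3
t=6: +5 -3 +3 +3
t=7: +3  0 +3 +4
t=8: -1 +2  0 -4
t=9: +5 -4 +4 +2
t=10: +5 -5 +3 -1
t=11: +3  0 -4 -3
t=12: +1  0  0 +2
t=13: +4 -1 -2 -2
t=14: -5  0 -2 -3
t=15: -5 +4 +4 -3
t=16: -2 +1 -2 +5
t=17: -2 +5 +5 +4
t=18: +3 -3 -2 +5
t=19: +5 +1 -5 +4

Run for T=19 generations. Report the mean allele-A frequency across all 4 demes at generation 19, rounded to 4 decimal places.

t=0: k=[0 0 1 0]
t=1: x=[0.0000 0.0743 0.8584 0.0772] k=[0 3 6 0]
t=2: x=[0.2183 2.9711 5.3748 0.4634] k=[5 8 3 0]
t=3: x=[5.0780 7.3326 3.1803 0.2317] k=[7 3 2 3]
t=4: x=[6.5150 3.1940 2.1709 3.0095] k=[2 0 6 0]
t=5: x=[1.7957 0.5940 5.1478 0.4634] k=[1 4 1 0]
t=6: x=[1.1888 3.5160 1.1613 0.0772] k=[6 1 4 3]
t=7: x=[5.4675 1.5843 3.7353 3.1637] k=[8 2 7 7]
t=8: x=[7.3438 2.7977 6.6858 7.1916] k=[6 5 7 3]
t=9: x=[5.7597 5.1760 6.6102 3.3949] k=[11 1 11 5]
t=10: x=[9.9799 2.4758 9.8862 5.6023] k=[15 0 13 5]
t=11: x=[13.5274 2.0795 11.5232 5.7562] k=[17 2 8 3]
t=12: x=[15.4887 3.5408 7.2404 3.4720] k=[16 4 7 5]
t=13: x=[14.7284 5.0769 6.6858 5.2945] k=[19 4 5 3]
t=14: x=[17.4529 5.1513 4.8199 3.2408] k=[12 5 3 0]
t=15: x=[11.1777 5.3247 2.9532 0.2317] k=[6 9 7 0]
t=16: x=[6.0520 8.5477 6.6858 0.5406] k=[4 10 5 6]
t=17: x=[4.3235 9.0934 5.5008 6.0895] k=[2 14 11 10]
t=18: x=[2.8160 12.7663 11.2462 10.3391] k=[6 10 9 15]
t=19: x=[6.1251 9.5399 9.6091 14.9071] k=[11 11 5 19]

0.1402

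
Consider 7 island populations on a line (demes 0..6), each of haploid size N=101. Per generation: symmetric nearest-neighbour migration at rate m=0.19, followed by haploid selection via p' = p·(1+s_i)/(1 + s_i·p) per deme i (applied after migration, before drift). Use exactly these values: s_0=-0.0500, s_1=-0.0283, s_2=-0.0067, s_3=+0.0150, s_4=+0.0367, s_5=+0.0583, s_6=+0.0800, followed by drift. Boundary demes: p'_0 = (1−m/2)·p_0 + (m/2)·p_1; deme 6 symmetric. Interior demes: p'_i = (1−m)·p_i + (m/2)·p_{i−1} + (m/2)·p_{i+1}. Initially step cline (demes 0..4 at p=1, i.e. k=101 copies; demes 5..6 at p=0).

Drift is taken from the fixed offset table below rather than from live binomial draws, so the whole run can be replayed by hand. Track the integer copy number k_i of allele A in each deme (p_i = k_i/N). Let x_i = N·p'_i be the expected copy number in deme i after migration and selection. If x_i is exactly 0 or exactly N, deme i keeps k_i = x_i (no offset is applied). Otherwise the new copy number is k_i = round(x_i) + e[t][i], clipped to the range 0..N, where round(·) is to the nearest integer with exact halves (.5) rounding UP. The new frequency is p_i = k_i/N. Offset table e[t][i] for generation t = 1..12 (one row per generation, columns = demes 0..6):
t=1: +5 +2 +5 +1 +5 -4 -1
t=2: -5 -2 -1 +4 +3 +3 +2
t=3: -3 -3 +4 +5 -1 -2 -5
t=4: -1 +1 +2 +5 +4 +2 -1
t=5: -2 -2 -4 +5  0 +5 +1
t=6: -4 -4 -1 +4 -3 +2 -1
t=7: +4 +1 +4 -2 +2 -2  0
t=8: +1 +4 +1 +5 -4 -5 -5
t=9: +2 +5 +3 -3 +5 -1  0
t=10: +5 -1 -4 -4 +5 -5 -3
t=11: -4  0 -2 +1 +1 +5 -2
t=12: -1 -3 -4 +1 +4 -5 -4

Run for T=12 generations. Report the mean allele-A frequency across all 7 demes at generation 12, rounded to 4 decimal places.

t=0: k=[101 101 101 101 101 0 0]
t=1: x=[101.0000 101.0000 101.0000 101.0000 91.7134 10.0985 0.0000] k=[101 101 101 101 97 6 0]
t=2: x=[101.0000 101.0000 101.0000 100.6256 89.1181 14.7755 0.6153] k=[101 101 101 101 92 18 3]
t=3: x=[101.0000 101.0000 101.0000 100.1575 86.2839 24.6454 4.7623] k=[101 101 101 101 85 23 0]
t=4: x=[101.0000 101.0000 101.0000 99.5021 81.2098 27.8329 2.3557] k=[101 101 101 101 85 30 1]
t=5: x=[101.0000 101.0000 101.0000 99.5021 81.8604 33.7308 4.0434] k=[101 101 101 101 82 39 5]
t=6: x=[101.0000 101.0000 101.0000 99.2212 80.3191 41.2300 8.8308] k=[101 101 101 101 77 43 8]
t=7: x=[101.0000 101.0000 101.0000 98.7529 76.7209 44.3090 12.1223] k=[101 101 101 97 79 42 12]
t=8: x=[101.0000 101.0000 100.6174 95.7447 77.8445 44.0671 15.8515] k=[101 101 101 101 74 39 11]
t=9: x=[101.0000 101.0000 101.0000 98.4720 73.9596 41.0379 14.5949] k=[101 101 101 95 79 40 15]
t=10: x=[101.0000 101.0000 100.4262 94.1457 77.4717 42.7204 18.5103] k=[101 101 96 90 82 38 16]
t=11: x=[101.0000 100.5112 95.8724 89.9573 79.2024 41.4676 19.2612] k=[101 101 94 91 80 46 17]
t=12: x=[101.0000 100.3158 94.3383 90.3823 78.4525 47.8995 21.0067] k=[101 97 90 91 82 43 17]

0.7369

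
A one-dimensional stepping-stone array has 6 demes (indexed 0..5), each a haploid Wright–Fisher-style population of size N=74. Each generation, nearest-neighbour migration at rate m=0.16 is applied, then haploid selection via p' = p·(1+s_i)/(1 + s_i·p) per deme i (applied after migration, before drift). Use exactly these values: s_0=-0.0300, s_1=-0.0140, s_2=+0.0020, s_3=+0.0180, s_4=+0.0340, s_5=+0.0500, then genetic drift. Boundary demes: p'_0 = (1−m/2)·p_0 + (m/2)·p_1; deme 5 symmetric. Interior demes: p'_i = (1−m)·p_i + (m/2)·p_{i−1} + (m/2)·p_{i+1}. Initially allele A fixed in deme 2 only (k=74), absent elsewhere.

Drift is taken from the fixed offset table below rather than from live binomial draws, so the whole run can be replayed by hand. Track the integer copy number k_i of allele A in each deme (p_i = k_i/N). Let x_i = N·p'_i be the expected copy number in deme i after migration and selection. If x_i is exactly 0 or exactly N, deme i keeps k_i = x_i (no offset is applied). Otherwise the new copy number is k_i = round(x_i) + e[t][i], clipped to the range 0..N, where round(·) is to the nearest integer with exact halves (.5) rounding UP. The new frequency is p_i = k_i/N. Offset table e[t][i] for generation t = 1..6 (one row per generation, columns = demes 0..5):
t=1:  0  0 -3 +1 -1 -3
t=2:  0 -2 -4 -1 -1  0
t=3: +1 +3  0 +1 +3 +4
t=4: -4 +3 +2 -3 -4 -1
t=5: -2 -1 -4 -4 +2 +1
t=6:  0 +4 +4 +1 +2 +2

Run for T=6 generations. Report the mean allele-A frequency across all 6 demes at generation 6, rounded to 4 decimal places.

0.1667

t=0: k=[0 0 74 0 0 0]
t=1: x=[0.0000 5.8437 62.1799 6.0179 0.0000 0.0000] k=[0 6 59 7 0 0]
t=2: x=[0.4657 9.6412 50.6320 10.7630 0.5789 0.0000] k=[0 8 47 10 0 0]
t=3: x=[0.6210 10.3538 40.9565 12.3424 0.8269 0.0000] k=[2 13 41 13 4 0]
t=4: x=[2.7969 14.1975 36.5570 14.7293 4.5404 0.3359] k=[0 17 39 12 1 0]
t=5: x=[1.3199 17.2131 35.1169 13.4755 1.8597 0.0840] k=[0 16 31 9 4 1]
t=6: x=[1.2422 15.7445 28.0748 10.5200 4.2932 1.3009] k=[1 20 32 12 6 3]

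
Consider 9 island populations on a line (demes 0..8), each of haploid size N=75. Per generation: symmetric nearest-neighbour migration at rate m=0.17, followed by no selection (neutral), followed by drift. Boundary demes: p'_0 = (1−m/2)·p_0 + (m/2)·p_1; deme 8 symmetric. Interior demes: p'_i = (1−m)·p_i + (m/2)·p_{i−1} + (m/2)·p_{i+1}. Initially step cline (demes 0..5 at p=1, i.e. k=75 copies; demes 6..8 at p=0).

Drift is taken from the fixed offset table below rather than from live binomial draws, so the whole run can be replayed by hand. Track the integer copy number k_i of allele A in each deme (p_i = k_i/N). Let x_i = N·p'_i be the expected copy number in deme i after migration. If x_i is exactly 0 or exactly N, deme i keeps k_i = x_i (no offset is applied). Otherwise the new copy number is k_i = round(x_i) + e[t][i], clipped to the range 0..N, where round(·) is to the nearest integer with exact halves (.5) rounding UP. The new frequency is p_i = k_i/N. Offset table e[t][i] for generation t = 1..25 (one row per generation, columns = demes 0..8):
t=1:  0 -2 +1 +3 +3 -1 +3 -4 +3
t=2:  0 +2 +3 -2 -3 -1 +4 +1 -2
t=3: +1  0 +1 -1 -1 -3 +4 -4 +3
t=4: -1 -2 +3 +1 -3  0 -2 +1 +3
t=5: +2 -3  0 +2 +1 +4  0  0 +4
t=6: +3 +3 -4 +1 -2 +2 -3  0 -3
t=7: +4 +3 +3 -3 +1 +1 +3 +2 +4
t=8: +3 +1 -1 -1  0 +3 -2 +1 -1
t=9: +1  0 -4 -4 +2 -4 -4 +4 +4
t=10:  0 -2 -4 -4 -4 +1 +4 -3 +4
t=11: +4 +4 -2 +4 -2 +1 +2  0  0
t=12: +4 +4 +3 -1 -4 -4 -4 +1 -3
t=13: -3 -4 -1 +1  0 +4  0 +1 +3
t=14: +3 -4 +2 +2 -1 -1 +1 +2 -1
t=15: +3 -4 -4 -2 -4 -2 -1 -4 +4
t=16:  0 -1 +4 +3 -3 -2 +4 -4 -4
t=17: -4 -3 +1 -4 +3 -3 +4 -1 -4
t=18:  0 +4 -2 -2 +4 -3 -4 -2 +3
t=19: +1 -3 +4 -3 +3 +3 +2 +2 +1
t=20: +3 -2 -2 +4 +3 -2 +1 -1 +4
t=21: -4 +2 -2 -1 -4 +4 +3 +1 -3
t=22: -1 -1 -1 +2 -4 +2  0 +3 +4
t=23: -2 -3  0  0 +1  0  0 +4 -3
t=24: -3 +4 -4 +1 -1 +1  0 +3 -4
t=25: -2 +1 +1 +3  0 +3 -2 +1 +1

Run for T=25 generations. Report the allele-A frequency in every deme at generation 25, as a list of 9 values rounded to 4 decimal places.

[0.7733, 0.8667, 0.7733, 0.8267, 0.6800, 0.6400, 0.4667, 0.4400, 0.2533]

t=0: k=[75 75 75 75 75 75 0 0 0]
t=1: x=[75.0000 75.0000 75.0000 75.0000 75.0000 68.6250 6.3750 0.0000 0.0000] k=[75 75 75 75 75 68 9 0 0]
t=2: x=[75.0000 75.0000 75.0000 75.0000 74.4050 63.5800 13.2500 0.7650 0.0000] k=[75 75 75 75 71 63 17 2 0]
t=3: x=[75.0000 75.0000 75.0000 74.6600 70.6600 59.7700 19.6350 3.1050 0.1700] k=[75 75 75 74 70 57 24 0 3]
t=4: x=[75.0000 75.0000 74.9150 73.7450 69.2350 55.3000 24.7650 2.2950 2.7450] k=[75 75 75 75 66 55 23 3 6]
t=5: x=[75.0000 75.0000 75.0000 74.2350 65.8300 53.2150 24.0200 4.9550 5.7450] k=[75 75 75 75 67 57 24 5 10]
t=6: x=[75.0000 75.0000 75.0000 74.3200 66.8300 55.0450 25.1900 7.0400 9.5750] k=[75 75 75 75 65 57 22 7 7]
t=7: x=[75.0000 75.0000 75.0000 74.1500 65.1700 54.7050 23.7000 8.2750 7.0000] k=[75 75 75 71 66 56 27 10 11]
t=8: x=[75.0000 75.0000 74.6600 70.9150 65.5750 54.3850 28.0200 11.5300 10.9150] k=[75 75 74 70 66 57 26 13 10]
t=9: x=[75.0000 74.9150 73.7450 70.0000 65.5750 55.1300 27.5300 13.8500 10.2550] k=[75 75 70 66 68 51 24 18 14]
t=10: x=[75.0000 74.5750 70.0850 66.5100 66.3850 50.1500 25.7850 18.1700 14.3400] k=[75 73 66 63 62 51 30 15 18]
t=11: x=[74.8300 72.5750 66.3400 63.1700 61.1500 50.1500 30.5100 16.5300 17.7450] k=[75 75 64 67 59 51 33 17 18]
t=12: x=[75.0000 74.0650 65.1900 66.0650 59.0000 50.1500 33.1700 18.4450 17.9150] k=[75 75 68 65 55 46 29 19 15]
t=13: x=[75.0000 74.4050 68.3400 64.4050 55.0850 45.3200 29.5950 19.5100 15.3400] k=[75 70 67 65 55 49 30 21 18]
t=14: x=[74.5750 70.1700 67.0850 64.3200 55.3400 47.8950 30.8500 21.5100 18.2550] k=[75 66 69 66 54 47 32 24 17]
t=15: x=[74.2350 67.0200 68.4900 65.2350 54.4250 46.3200 32.5950 24.0850 17.5950] k=[75 63 64 63 50 44 32 20 22]
t=16: x=[73.9800 64.1050 63.8300 61.9800 50.5950 43.4900 32.0000 21.1900 21.8300] k=[74 63 68 65 48 41 36 17 18]
t=17: x=[73.0650 64.3600 67.3200 63.8100 48.8500 41.1700 34.8100 18.7000 17.9150] k=[69 61 68 60 52 38 39 18 14]
t=18: x=[68.3200 62.2750 66.7250 60.0000 51.4900 39.2750 37.1300 19.4450 14.3400] k=[68 66 65 58 55 36 33 17 17]
t=19: x=[67.8300 66.0850 64.4900 58.3400 53.6400 37.3600 31.8950 18.3600 17.0000] k=[69 63 68 55 57 40 34 20 18]
t=20: x=[68.4900 63.9350 66.4700 56.2750 55.3850 40.9350 33.3200 21.0200 18.1700] k=[71 62 64 60 58 39 34 20 22]
t=21: x=[70.2350 62.9350 63.4900 60.1700 56.5550 40.1900 33.2350 21.3600 21.8300] k=[66 65 61 59 53 44 36 22 19]
t=22: x=[65.9150 64.7450 61.1700 58.6600 52.7450 44.0850 35.4900 22.9350 19.2550] k=[65 64 60 61 49 46 35 26 23]
t=23: x=[64.9150 63.7450 60.4250 59.8950 49.7650 45.3200 35.1700 26.5100 23.2550] k=[63 61 60 60 51 45 35 31 20]
t=24: x=[62.8300 61.0850 60.0850 59.2350 51.2550 44.6600 35.5100 30.4050 20.9350] k=[60 65 56 60 50 46 36 33 17]
t=25: x=[60.4250 63.8100 57.1050 58.8100 50.5100 45.4900 36.5950 31.8950 18.3600] k=[58 65 58 62 51 48 35 33 19]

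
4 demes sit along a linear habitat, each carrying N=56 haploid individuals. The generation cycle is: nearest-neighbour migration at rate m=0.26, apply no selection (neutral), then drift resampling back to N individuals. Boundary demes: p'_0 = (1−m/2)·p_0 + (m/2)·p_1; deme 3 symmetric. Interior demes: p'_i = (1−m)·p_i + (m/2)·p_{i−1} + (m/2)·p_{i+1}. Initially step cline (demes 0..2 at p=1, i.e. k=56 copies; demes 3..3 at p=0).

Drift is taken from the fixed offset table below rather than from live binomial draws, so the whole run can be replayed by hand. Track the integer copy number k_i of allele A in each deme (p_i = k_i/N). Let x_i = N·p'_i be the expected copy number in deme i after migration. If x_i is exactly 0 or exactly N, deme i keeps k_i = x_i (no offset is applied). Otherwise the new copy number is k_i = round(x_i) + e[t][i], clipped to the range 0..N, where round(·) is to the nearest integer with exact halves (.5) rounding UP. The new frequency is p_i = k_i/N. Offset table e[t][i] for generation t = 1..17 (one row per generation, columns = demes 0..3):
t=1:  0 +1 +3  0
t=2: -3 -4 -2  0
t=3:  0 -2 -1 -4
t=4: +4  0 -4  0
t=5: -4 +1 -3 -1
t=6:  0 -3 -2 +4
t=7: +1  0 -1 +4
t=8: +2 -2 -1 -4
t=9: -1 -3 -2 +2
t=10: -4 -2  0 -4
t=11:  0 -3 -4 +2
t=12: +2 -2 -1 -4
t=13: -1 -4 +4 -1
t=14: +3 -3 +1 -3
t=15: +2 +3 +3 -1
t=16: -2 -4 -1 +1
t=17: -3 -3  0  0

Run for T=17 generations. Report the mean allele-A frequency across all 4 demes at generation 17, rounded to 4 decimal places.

t=0: k=[56 56 56 0]
t=1: x=[56.0000 56.0000 48.7200 7.2800] k=[56 56 52 7]
t=2: x=[56.0000 55.4800 46.6700 12.8500] k=[56 51 45 13]
t=3: x=[55.3500 50.8700 41.6200 17.1600] k=[55 49 41 13]
t=4: x=[54.2200 48.7400 38.4000 16.6400] k=[56 49 34 17]
t=5: x=[55.0900 47.9600 33.7400 19.2100] k=[51 49 31 18]
t=6: x=[50.7400 46.9200 31.6500 19.6900] k=[51 44 30 24]
t=7: x=[50.0900 43.0900 31.0400 24.7800] k=[51 43 30 29]
t=8: x=[49.9600 42.3500 31.5600 29.1300] k=[52 40 31 25]
t=9: x=[50.4400 40.3900 31.3900 25.7800] k=[49 37 29 28]
t=10: x=[47.4400 37.5200 29.9100 28.1300] k=[43 36 30 24]
t=11: x=[42.0900 36.1300 30.0000 24.7800] k=[42 33 26 27]
t=12: x=[40.8300 33.2600 27.0400 26.8700] k=[43 31 26 23]
t=13: x=[41.4400 31.9100 26.2600 23.3900] k=[40 28 30 22]
t=14: x=[38.4400 29.8200 28.7000 23.0400] k=[41 27 30 20]
t=15: x=[39.1800 29.2100 28.3100 21.3000] k=[41 32 31 20]
t=16: x=[39.8300 33.0400 29.7000 21.4300] k=[38 29 29 22]
t=17: x=[36.8300 30.1700 28.0900 22.9100] k=[34 27 28 23]

0.5000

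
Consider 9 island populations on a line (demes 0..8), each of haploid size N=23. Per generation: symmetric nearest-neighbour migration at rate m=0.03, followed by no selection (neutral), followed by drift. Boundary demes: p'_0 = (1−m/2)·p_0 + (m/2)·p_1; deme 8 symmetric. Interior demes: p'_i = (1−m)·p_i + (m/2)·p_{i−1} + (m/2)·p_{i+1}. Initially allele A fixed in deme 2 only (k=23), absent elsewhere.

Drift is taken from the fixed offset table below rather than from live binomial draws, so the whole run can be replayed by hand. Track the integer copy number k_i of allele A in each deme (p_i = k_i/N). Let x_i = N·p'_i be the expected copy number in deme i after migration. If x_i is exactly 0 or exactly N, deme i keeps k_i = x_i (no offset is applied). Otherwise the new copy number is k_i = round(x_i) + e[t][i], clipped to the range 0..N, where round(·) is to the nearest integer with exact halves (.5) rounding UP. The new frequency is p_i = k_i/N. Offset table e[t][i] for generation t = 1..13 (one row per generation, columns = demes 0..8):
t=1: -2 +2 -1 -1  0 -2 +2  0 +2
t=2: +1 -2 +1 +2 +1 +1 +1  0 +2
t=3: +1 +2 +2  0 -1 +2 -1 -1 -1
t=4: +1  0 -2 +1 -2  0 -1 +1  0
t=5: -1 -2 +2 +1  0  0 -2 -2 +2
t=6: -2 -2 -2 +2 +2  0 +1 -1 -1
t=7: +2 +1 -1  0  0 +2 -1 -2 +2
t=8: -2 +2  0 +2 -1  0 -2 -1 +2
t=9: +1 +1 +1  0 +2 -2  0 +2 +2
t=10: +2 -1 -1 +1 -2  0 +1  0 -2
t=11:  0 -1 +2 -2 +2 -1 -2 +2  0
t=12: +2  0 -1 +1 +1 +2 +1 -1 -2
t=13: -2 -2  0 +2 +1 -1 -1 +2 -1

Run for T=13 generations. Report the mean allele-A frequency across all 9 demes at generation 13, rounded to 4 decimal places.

0.1787

t=0: k=[0 0 23 0 0 0 0 0 0]
t=1: x=[0.0000 0.3450 22.3100 0.3450 0.0000 0.0000 0.0000 0.0000 0.0000] k=[0 2 21 0 0 0 0 0 0]
t=2: x=[0.0300 2.2550 20.4000 0.3150 0.0000 0.0000 0.0000 0.0000 0.0000] k=[1 0 21 2 0 0 0 0 0]
t=3: x=[0.9850 0.3300 20.4000 2.2550 0.0300 0.0000 0.0000 0.0000 0.0000] k=[2 2 22 2 0 0 0 0 0]
t=4: x=[2.0000 2.3000 21.4000 2.2700 0.0300 0.0000 0.0000 0.0000 0.0000] k=[3 2 19 3 0 0 0 0 0]
t=5: x=[2.9850 2.2700 18.5050 3.1950 0.0450 0.0000 0.0000 0.0000 0.0000] k=[2 0 21 4 0 0 0 0 0]
t=6: x=[1.9700 0.3450 20.4300 4.1950 0.0600 0.0000 0.0000 0.0000 0.0000] k=[0 0 18 6 2 0 0 0 0]
t=7: x=[0.0000 0.2700 17.5500 6.1200 2.0300 0.0300 0.0000 0.0000 0.0000] k=[0 1 17 6 2 2 0 0 0]
t=8: x=[0.0150 1.2250 16.5950 6.1050 2.0600 1.9700 0.0300 0.0000 0.0000] k=[0 3 17 8 1 2 0 0 0]
t=9: x=[0.0450 3.1650 16.6550 8.0300 1.1200 1.9550 0.0300 0.0000 0.0000] k=[1 4 18 8 3 0 0 0 0]
t=10: x=[1.0450 4.1650 17.6400 8.0750 3.0300 0.0450 0.0000 0.0000 0.0000] k=[3 3 17 9 1 0 0 0 0]
t=11: x=[3.0000 3.2100 16.6700 9.0000 1.1050 0.0150 0.0000 0.0000 0.0000] k=[3 2 19 7 3 0 0 0 0]
t=12: x=[2.9850 2.2700 18.5650 7.1200 3.0150 0.0450 0.0000 0.0000 0.0000] k=[5 2 18 8 4 2 0 0 0]
t=13: x=[4.9550 2.2850 17.6100 8.0900 4.0300 2.0000 0.0300 0.0000 0.0000] k=[3 0 18 10 5 1 0 0 0]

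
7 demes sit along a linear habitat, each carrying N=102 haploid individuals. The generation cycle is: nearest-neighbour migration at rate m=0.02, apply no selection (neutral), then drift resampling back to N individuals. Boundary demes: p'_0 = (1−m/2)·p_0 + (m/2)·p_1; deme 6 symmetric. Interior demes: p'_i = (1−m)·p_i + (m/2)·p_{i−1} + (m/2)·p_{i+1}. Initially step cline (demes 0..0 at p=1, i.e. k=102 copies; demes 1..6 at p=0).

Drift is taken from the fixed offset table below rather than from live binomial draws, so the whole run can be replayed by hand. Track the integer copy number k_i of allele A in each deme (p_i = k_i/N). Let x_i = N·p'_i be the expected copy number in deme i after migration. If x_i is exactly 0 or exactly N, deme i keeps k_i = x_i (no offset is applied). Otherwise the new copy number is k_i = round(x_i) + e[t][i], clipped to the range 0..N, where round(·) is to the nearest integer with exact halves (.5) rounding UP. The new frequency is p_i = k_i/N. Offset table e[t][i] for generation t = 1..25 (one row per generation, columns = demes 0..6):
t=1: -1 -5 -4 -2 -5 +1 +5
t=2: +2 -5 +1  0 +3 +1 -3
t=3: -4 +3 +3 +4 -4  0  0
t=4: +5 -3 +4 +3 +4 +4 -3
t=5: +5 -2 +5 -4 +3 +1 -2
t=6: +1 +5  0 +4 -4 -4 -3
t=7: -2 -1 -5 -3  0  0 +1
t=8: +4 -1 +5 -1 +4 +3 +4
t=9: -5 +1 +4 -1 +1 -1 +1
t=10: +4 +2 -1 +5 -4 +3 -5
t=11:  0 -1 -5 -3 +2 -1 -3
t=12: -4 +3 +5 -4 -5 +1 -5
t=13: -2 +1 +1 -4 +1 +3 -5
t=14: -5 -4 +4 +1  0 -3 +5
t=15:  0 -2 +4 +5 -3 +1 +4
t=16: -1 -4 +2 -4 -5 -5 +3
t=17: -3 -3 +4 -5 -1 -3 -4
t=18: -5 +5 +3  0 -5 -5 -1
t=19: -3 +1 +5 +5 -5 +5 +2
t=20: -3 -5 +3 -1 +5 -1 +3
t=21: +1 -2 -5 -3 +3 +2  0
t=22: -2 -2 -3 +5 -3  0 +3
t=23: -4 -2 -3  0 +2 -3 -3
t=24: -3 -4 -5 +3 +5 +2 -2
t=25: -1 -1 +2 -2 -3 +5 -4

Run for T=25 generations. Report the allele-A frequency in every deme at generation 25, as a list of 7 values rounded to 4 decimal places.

t=0: k=[102 0 0 0 0 0 0]
t=1: x=[100.9800 1.0200 0.0000 0.0000 0.0000 0.0000 0.0000] k=[100 0 0 0 0 0 0]
t=2: x=[99.0000 1.0000 0.0000 0.0000 0.0000 0.0000 0.0000] k=[101 0 0 0 0 0 0]
t=3: x=[99.9900 1.0100 0.0000 0.0000 0.0000 0.0000 0.0000] k=[96 4 0 0 0 0 0]
t=4: x=[95.0800 4.8800 0.0400 0.0000 0.0000 0.0000 0.0000] k=[100 2 4 0 0 0 0]
t=5: x=[99.0200 3.0000 3.9400 0.0400 0.0000 0.0000 0.0000] k=[102 1 9 0 0 0 0]
t=6: x=[100.9900 2.0900 8.8300 0.0900 0.0000 0.0000 0.0000] k=[102 7 9 4 0 0 0]
t=7: x=[101.0500 7.9700 8.9300 4.0100 0.0400 0.0000 0.0000] k=[99 7 4 1 0 0 0]
t=8: x=[98.0800 7.8900 4.0000 1.0200 0.0100 0.0000 0.0000] k=[102 7 9 0 4 0 0]
t=9: x=[101.0500 7.9700 8.8900 0.1300 3.9200 0.0400 0.0000] k=[96 9 13 0 5 0 0]
t=10: x=[95.1300 9.9100 12.8300 0.1800 4.9000 0.0500 0.0000] k=[99 12 12 5 1 3 0]
t=11: x=[98.1300 12.8700 11.9300 5.0300 1.0600 2.9500 0.0300] k=[98 12 7 2 3 2 0]
t=12: x=[97.1400 12.8100 7.0000 2.0600 2.9800 1.9900 0.0200] k=[93 16 12 0 0 3 0]
t=13: x=[92.2300 16.7300 11.9200 0.1200 0.0300 2.9400 0.0300] k=[90 18 13 0 1 6 0]
t=14: x=[89.2800 18.6700 12.9200 0.1400 1.0400 5.8900 0.0600] k=[84 15 17 1 1 3 5]
t=15: x=[83.3100 15.7100 16.8200 1.1600 1.0200 3.0000 4.9800] k=[83 14 21 6 0 4 9]
t=16: x=[82.3100 14.7600 20.7800 6.0900 0.1000 4.0100 8.9500] k=[81 11 23 2 0 0 12]
t=17: x=[80.3000 11.8200 22.6700 2.1900 0.0200 0.1200 11.8800] k=[77 9 27 0 0 0 8]
t=18: x=[76.3200 9.8600 26.5500 0.2700 0.0000 0.0800 7.9200] k=[71 15 30 0 0 0 7]
t=19: x=[70.4400 15.7100 29.5500 0.3000 0.0000 0.0700 6.9300] k=[67 17 35 5 0 5 9]
t=20: x=[66.5000 17.6800 34.5200 5.2500 0.1000 4.9900 8.9600] k=[64 13 38 4 5 4 12]
t=21: x=[63.4900 13.7600 37.4100 4.3500 4.9800 4.0900 11.9200] k=[64 12 32 1 8 6 12]
t=22: x=[63.4800 12.7200 31.4900 1.3800 7.9100 6.0800 11.9400] k=[61 11 28 6 5 6 15]
t=23: x=[60.5000 11.6700 27.6100 6.2100 5.0200 6.0800 14.9100] k=[57 10 25 6 7 3 12]
t=24: x=[56.5300 10.6200 24.6600 6.2000 6.9500 3.1300 11.9100] k=[54 7 20 9 12 5 10]
t=25: x=[53.5300 7.6000 19.7600 9.1400 11.9000 5.1200 9.9500] k=[53 7 22 7 9 10 6]

[0.5196, 0.0686, 0.2157, 0.0686, 0.0882, 0.0980, 0.0588]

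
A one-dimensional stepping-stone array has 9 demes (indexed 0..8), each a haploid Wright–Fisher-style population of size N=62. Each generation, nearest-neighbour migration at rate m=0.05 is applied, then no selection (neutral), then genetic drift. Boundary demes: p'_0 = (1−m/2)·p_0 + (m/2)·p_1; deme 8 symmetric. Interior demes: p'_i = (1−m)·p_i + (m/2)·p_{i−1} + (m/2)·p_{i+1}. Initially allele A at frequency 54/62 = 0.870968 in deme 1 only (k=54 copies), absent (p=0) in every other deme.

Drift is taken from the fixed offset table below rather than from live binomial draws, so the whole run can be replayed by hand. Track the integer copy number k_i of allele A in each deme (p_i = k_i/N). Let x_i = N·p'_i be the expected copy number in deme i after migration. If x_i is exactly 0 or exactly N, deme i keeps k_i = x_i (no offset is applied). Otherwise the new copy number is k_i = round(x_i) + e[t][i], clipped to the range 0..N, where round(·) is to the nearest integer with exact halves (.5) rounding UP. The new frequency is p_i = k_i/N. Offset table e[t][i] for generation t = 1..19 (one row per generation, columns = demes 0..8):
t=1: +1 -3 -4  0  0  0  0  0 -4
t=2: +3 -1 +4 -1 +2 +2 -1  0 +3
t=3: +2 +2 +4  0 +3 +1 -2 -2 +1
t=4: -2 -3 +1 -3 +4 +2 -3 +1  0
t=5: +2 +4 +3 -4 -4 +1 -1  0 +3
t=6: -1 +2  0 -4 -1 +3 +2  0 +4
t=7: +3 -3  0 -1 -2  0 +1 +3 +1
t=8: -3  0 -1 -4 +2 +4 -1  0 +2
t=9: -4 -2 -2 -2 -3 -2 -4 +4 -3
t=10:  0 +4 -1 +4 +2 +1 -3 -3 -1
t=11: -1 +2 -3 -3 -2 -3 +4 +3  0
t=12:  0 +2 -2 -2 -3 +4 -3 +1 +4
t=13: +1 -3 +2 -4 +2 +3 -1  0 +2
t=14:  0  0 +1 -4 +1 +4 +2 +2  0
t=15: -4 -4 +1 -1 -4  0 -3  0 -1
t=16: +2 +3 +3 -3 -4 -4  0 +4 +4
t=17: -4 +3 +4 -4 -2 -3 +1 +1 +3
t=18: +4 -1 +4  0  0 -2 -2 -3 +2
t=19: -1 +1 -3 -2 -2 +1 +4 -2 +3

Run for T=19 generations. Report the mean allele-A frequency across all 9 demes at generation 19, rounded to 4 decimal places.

t=0: k=[0 54 0 0 0 0 0 0 0]
t=1: x=[1.3500 51.3000 1.3500 0.0000 0.0000 0.0000 0.0000 0.0000 0.0000] k=[2 48 0 0 0 0 0 0 0]
t=2: x=[3.1500 45.6500 1.2000 0.0000 0.0000 0.0000 0.0000 0.0000 0.0000] k=[6 45 5 0 0 0 0 0 0]
t=3: x=[6.9750 43.0250 5.8750 0.1250 0.0000 0.0000 0.0000 0.0000 0.0000] k=[9 45 10 0 0 0 0 0 0]
t=4: x=[9.9000 43.2250 10.6250 0.2500 0.0000 0.0000 0.0000 0.0000 0.0000] k=[8 40 12 0 0 0 0 0 0]
t=5: x=[8.8000 38.5000 12.4000 0.3000 0.0000 0.0000 0.0000 0.0000 0.0000] k=[11 43 15 0 0 0 0 0 0]
t=6: x=[11.8000 41.5000 15.3250 0.3750 0.0000 0.0000 0.0000 0.0000 0.0000] k=[11 44 15 0 0 0 0 0 0]
t=7: x=[11.8250 42.4500 15.3500 0.3750 0.0000 0.0000 0.0000 0.0000 0.0000] k=[15 39 15 0 0 0 0 0 0]
t=8: x=[15.6000 37.8000 15.2250 0.3750 0.0000 0.0000 0.0000 0.0000 0.0000] k=[13 38 14 0 0 0 0 0 0]
t=9: x=[13.6250 36.7750 14.2500 0.3500 0.0000 0.0000 0.0000 0.0000 0.0000] k=[10 35 12 0 0 0 0 0 0]
t=10: x=[10.6250 33.8000 12.2750 0.3000 0.0000 0.0000 0.0000 0.0000 0.0000] k=[11 38 11 4 0 0 0 0 0]
t=11: x=[11.6750 36.6500 11.5000 4.0750 0.1000 0.0000 0.0000 0.0000 0.0000] k=[11 39 9 1 0 0 0 0 0]
t=12: x=[11.7000 37.5500 9.5500 1.1750 0.0250 0.0000 0.0000 0.0000 0.0000] k=[12 40 8 0 0 0 0 0 0]
t=13: x=[12.7000 38.5000 8.6000 0.2000 0.0000 0.0000 0.0000 0.0000 0.0000] k=[14 36 11 0 0 0 0 0 0]
t=14: x=[14.5500 34.8250 11.3500 0.2750 0.0000 0.0000 0.0000 0.0000 0.0000] k=[15 35 12 0 0 0 0 0 0]
t=15: x=[15.5000 33.9250 12.2750 0.3000 0.0000 0.0000 0.0000 0.0000 0.0000] k=[12 30 13 0 0 0 0 0 0]
t=16: x=[12.4500 29.1250 13.1000 0.3250 0.0000 0.0000 0.0000 0.0000 0.0000] k=[14 32 16 0 0 0 0 0 0]
t=17: x=[14.4500 31.1500 16.0000 0.4000 0.0000 0.0000 0.0000 0.0000 0.0000] k=[10 34 20 0 0 0 0 0 0]
t=18: x=[10.6000 33.0500 19.8500 0.5000 0.0000 0.0000 0.0000 0.0000 0.0000] k=[15 32 24 1 0 0 0 0 0]
t=19: x=[15.4250 31.3750 23.6250 1.5500 0.0250 0.0000 0.0000 0.0000 0.0000] k=[14 32 21 0 0 0 0 0 0]

0.1201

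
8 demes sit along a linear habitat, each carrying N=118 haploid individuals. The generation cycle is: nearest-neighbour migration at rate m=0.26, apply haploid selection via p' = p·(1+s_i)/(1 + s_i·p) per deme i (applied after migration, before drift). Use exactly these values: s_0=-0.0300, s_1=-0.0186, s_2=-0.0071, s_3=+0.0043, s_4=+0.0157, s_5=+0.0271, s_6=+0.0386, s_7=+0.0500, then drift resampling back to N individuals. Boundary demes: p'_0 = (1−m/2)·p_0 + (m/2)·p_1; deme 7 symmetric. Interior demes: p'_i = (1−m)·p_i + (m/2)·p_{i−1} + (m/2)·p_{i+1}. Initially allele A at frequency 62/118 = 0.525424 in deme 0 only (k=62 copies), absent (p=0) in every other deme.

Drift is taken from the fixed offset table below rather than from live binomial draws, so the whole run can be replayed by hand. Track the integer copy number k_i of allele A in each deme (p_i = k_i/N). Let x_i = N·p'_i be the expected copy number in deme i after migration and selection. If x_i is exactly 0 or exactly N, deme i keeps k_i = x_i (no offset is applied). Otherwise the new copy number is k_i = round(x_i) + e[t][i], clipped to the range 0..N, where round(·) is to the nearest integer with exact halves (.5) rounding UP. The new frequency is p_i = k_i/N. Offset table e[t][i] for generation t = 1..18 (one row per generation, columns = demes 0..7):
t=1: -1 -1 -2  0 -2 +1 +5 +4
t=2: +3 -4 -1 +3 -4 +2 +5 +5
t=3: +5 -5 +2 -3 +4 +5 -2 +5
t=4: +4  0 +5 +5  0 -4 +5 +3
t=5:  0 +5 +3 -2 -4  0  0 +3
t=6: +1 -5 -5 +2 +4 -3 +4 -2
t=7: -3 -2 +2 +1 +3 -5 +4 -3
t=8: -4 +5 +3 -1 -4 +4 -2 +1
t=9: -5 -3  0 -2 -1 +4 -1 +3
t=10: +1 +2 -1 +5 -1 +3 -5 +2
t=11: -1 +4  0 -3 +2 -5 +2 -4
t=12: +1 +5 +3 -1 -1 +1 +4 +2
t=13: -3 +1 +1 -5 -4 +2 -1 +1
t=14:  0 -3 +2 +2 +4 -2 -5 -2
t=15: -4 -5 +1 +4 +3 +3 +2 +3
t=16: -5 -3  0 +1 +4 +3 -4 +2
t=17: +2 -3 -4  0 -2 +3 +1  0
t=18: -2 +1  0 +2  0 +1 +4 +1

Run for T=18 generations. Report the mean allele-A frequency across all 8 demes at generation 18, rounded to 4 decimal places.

0.0826

t=0: k=[62 0 0 0 0 0 0 0]
t=1: x=[53.0493 7.9201 0.0000 0.0000 0.0000 0.0000 0.0000 0.0000] k=[52 7 0 0 0 0 0 0]
t=2: x=[45.2970 11.7400 0.9036 0.0000 0.0000 0.0000 0.0000 0.0000] k=[48 8 0 0 0 0 0 0]
t=3: x=[41.9727 11.9567 1.0327 0.0000 0.0000 0.0000 0.0000 0.0000] k=[47 7 3 0 0 0 0 0]
t=4: x=[40.9815 11.4839 3.1084 0.3917 0.0000 0.0000 0.0000 0.0000] k=[45 11 8 5 0 0 0 0]
t=5: x=[39.7729 14.7855 7.9470 4.7596 0.6601 0.0000 0.0000 0.0000] k=[40 20 11 3 0 0 0 0]
t=6: x=[36.6263 21.1027 11.0584 3.6652 0.3961 0.0000 0.0000 0.0000] k=[38 16 6 6 4 0 0 0]
t=7: x=[34.3931 17.2812 7.2514 5.7635 3.7968 0.5340 0.0000 0.0000] k=[31 15 9 7 7 0 0 0]
t=8: x=[28.2602 16.0380 9.4578 7.2893 6.1806 0.9345 0.0000 0.0000] k=[24 21 12 6 2 5 0 0]
t=9: x=[23.0400 19.9074 12.3112 6.2855 2.9545 4.0636 0.6749 0.0000] k=[18 17 12 4 2 8 0 0]
t=10: x=[17.4130 16.2156 11.5356 4.7997 3.0865 6.3385 1.0798 0.0000] k=[18 18 11 10 2 9 0 0]
t=11: x=[17.5403 16.8174 11.7047 9.1261 4.0099 7.0963 1.2147 0.0000] k=[17 21 12 6 6 2 3 0]
t=12: x=[17.0704 19.0087 12.3112 6.8075 5.5620 2.7202 2.5736 0.4094] k=[18 24 15 6 5 4 7 2]
t=13: x=[18.3040 21.7153 14.9070 7.0685 5.0751 4.6377 6.1780 2.7794] k=[15 23 16 2 1 7 5 4]
t=14: x=[15.6225 20.7272 14.9965 3.7054 1.9395 6.1131 5.3191 4.3289] k=[16 18 17 6 6 4 0 2]
t=15: x=[15.8377 17.3306 15.6033 7.4599 5.8257 3.8381 0.8099 1.8257] k=[12 12 17 11 9 7 3 5]
t=16: x=[11.6756 12.4395 15.4739 11.5647 9.1304 6.9120 3.9211 4.9670] k=[7 9 15 13 13 10 0 7]
t=17: x=[7.0552 9.3570 13.8725 13.3106 12.7865 9.3169 2.2936 6.3780] k=[9 6 10 13 11 12 3 6]
t=18: x=[8.3700 6.7889 9.8057 12.3975 11.5513 10.9630 4.7290 5.8765] k=[6 8 10 14 12 12 9 7]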